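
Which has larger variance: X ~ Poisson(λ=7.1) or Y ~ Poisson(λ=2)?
X has larger variance (7.1000 > 2.0000)

Compute the variance for each distribution:

X ~ Poisson(λ=7.1):
Var(X) = 7.1000

Y ~ Poisson(λ=2):
Var(Y) = 2.0000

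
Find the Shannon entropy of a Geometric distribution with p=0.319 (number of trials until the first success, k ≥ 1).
1.9627 nats

We have X ~ Geometric(p=0.319) (number of trials until the first success, k ≥ 1).

The Shannon entropy measures the uncertainty or information content of the distribution.

For a Geometric distribution with p=0.319 (number of trials until the first success, k ≥ 1):
H(X) = 1.9627 nats

(In bits, this would be 2.8316 bits.)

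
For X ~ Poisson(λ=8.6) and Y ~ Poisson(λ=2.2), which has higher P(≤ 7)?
Y has higher probability (P(Y ≤ 7) = 0.9980 > P(X ≤ 7) = 0.3728)

Compute P(≤ 7) for each distribution:

X ~ Poisson(λ=8.6):
P(X ≤ 7) = 0.3728

Y ~ Poisson(λ=2.2):
P(Y ≤ 7) = 0.9980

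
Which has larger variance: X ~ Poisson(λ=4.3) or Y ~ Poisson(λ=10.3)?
Y has larger variance (10.3000 > 4.3000)

Compute the variance for each distribution:

X ~ Poisson(λ=4.3):
Var(X) = 4.3000

Y ~ Poisson(λ=10.3):
Var(Y) = 10.3000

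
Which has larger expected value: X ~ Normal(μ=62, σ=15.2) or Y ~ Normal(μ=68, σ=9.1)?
Y has larger mean (68.0000 > 62.0000)

Compute the expected value for each distribution:

X ~ Normal(μ=62, σ=15.2):
E[X] = 62.0000

Y ~ Normal(μ=68, σ=9.1):
E[Y] = 68.0000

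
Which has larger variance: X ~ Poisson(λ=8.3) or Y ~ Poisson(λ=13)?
Y has larger variance (13.0000 > 8.3000)

Compute the variance for each distribution:

X ~ Poisson(λ=8.3):
Var(X) = 8.3000

Y ~ Poisson(λ=13):
Var(Y) = 13.0000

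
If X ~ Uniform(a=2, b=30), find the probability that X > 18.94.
0.395000

We have X ~ Uniform(a=2, b=30).

P(X > 18.94) = 1 - P(X ≤ 18.94)
                = 1 - F(18.94)
                = 1 - 0.605000
                = 0.395000

So there's approximately a 39.5% chance that X exceeds 18.94.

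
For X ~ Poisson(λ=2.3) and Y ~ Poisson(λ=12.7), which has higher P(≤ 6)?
X has higher probability (P(X ≤ 6) = 0.9906 > P(Y ≤ 6) = 0.0308)

Compute P(≤ 6) for each distribution:

X ~ Poisson(λ=2.3):
P(X ≤ 6) = 0.9906

Y ~ Poisson(λ=12.7):
P(Y ≤ 6) = 0.0308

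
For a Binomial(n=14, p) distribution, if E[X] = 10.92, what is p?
p = 0.78

For a Binomial(n, p) distribution:
E[X] = n × p

Given n = 14 and E[X] = 10.92:
10.92 = 14 × p
p = 10.92 / 14 = 0.78

Verification: Binomial(14, 0.78) has E[X] = 10.92 ✓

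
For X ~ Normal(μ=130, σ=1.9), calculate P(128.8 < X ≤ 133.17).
0.688553

We have X ~ Normal(μ=130, σ=1.9).

To find P(128.8 < X ≤ 133.17), we use:
P(128.8 < X ≤ 133.17) = P(X ≤ 133.17) - P(X ≤ 128.8)
                 = F(133.17) - F(128.8)
                 = 0.952384 - 0.263831
                 = 0.688553

So there's approximately a 68.9% chance that X falls in this range.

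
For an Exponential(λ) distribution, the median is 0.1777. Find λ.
λ = 3.9007

For X ~ Exponential(λ), the CDF is F(x) = 1 - e^(-λx).
The median m satisfies F(m) = 0.5:
1 - e^(-λm) = 0.5
e^(-λm) = 0.5
λm = ln(2)
m = ln(2) / λ

Given m = 0.1777:
λ = ln(2) / 0.1777 = 0.693147 / 0.1777 = 3.9007

Verification: ln(2) / 3.9007 = 0.1777 ✓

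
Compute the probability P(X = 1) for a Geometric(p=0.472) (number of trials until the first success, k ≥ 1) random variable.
0.472000

We have X ~ Geometric(p=0.472) (number of trials until the first success, k ≥ 1).

For a Geometric distribution, the PMF gives us the probability of each outcome.

Using the PMF formula:
P(X = 1) = 0.472000

Rounded to 4 decimal places: 0.4720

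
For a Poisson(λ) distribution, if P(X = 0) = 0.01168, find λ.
λ = 4.4499

For a Poisson(λ) distribution, the PMF at 0 is:
P(X = 0) = λ^0 e^(-λ) / 0! = e^(-λ)

Given P(X = 0) = 0.01168:
e^(-λ) = 0.01168
-λ = ln(0.01168)
λ = -ln(0.01168) = 4.4499

Verification: e^(-4.4499) = 0.01168 ✓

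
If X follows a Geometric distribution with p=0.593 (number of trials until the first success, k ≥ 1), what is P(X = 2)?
0.241351

We have X ~ Geometric(p=0.593) (number of trials until the first success, k ≥ 1).

For a Geometric distribution, the PMF gives us the probability of each outcome.

Using the PMF formula:
P(X = 2) = 0.241351

Rounded to 4 decimal places: 0.2414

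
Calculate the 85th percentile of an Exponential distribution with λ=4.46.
0.4254

We have X ~ Exponential(λ=4.46).

We want to find x such that P(X ≤ x) = 0.85.

This is the 85th percentile, which means 85% of values fall below this point.

Using the inverse CDF (quantile function):
x = F⁻¹(0.85) = 0.4254

Verification: P(X ≤ 0.4254) = 0.85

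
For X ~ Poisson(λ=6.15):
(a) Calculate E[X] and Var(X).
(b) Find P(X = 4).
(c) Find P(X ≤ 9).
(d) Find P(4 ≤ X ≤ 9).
(a) E[X] = 6.1500, Var(X) = 6.1500
(b) P(X = 4) = 0.127168
(c) P(X ≤ 9) = 0.905363
(d) P(4 ≤ X ≤ 9) = 0.767051

We have X ~ Poisson(λ=6.15).

(a) Moments:
E[X] = 6.1500
Var(X) = 6.1500
σ = √Var(X) = 2.4799

(b) Point probability using PMF:
P(X = 4) = 0.127168

(c) Cumulative probability using CDF:
P(X ≤ 9) = F(9) = 0.905363

(d) Range probability:
P(4 ≤ X ≤ 9) = P(X ≤ 9) - P(X ≤ 3)
                   = F(9) - F(3)
                   = 0.905363 - 0.138312
                   = 0.767051

This means approximately 76.7% of outcomes fall in the interval [4, 9].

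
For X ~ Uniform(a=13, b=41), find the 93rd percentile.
39.0400

We have X ~ Uniform(a=13, b=41).

We want to find x such that P(X ≤ x) = 0.93.

This is the 93rd percentile, which means 93% of values fall below this point.

Using the inverse CDF (quantile function):
x = F⁻¹(0.93) = 39.0400

Verification: P(X ≤ 39.0400) = 0.93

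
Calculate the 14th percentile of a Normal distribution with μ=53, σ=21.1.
30.2053

We have X ~ Normal(μ=53, σ=21.1).

We want to find x such that P(X ≤ x) = 0.14.

This is the 14th percentile, which means 14% of values fall below this point.

Using the inverse CDF (quantile function):
x = F⁻¹(0.14) = 30.2053

Verification: P(X ≤ 30.2053) = 0.14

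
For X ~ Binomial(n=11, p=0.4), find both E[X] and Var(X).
E[X] = 4.4000, Var(X) = 2.6400

We have X ~ Binomial(n=11, p=0.4).

For a Binomial distribution with n=11, p=0.4:

Expected value:
E[X] = 4.4000

Variance:
Var(X) = 2.6400

Standard deviation:
σ = √Var(X) = 1.6248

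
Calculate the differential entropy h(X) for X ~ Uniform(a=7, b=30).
3.1355 nats

We have X ~ Uniform(a=7, b=30).

The differential entropy measures the uncertainty or information content of the distribution.

For a Uniform distribution with a=7, b=30:
h(X) = 3.1355 nats

(In bits, this would be 4.5236 bits.)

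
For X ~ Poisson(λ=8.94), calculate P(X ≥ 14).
0.070868

We have X ~ Poisson(λ=8.94).

For discrete distributions, P(X ≥ 14) = 1 - P(X ≤ 13).

P(X ≤ 13) = 0.929132
P(X ≥ 14) = 1 - 0.929132 = 0.070868

So there's approximately a 7.1% chance that X is at least 14.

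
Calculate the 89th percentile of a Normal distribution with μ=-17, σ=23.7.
12.0687

We have X ~ Normal(μ=-17, σ=23.7).

We want to find x such that P(X ≤ x) = 0.89.

This is the 89th percentile, which means 89% of values fall below this point.

Using the inverse CDF (quantile function):
x = F⁻¹(0.89) = 12.0687

Verification: P(X ≤ 12.0687) = 0.89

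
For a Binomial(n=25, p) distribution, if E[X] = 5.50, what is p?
p = 0.22

For a Binomial(n, p) distribution:
E[X] = n × p

Given n = 25 and E[X] = 5.50:
5.50 = 25 × p
p = 5.50 / 25 = 0.22

Verification: Binomial(25, 0.22) has E[X] = 5.50 ✓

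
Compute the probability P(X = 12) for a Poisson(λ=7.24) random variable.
0.031062

We have X ~ Poisson(λ=7.24).

For a Poisson distribution, the PMF gives us the probability of each outcome.

Using the PMF formula:
P(X = 12) = 0.031062

Rounded to 4 decimal places: 0.0311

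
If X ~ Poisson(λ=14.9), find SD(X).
3.8601

We have X ~ Poisson(λ=14.9).

For a Poisson distribution with λ=14.9:
σ = √Var(X) = 3.8601

The standard deviation is the square root of the variance.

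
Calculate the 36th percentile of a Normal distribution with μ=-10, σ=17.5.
-16.2730

We have X ~ Normal(μ=-10, σ=17.5).

We want to find x such that P(X ≤ x) = 0.36.

This is the 36th percentile, which means 36% of values fall below this point.

Using the inverse CDF (quantile function):
x = F⁻¹(0.36) = -16.2730

Verification: P(X ≤ -16.2730) = 0.36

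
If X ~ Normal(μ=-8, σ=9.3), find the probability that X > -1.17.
0.231350

We have X ~ Normal(μ=-8, σ=9.3).

P(X > -1.17) = 1 - P(X ≤ -1.17)
                = 1 - F(-1.17)
                = 1 - 0.768650
                = 0.231350

So there's approximately a 23.1% chance that X exceeds -1.17.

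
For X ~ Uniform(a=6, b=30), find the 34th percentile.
14.1600

We have X ~ Uniform(a=6, b=30).

We want to find x such that P(X ≤ x) = 0.34.

This is the 34th percentile, which means 34% of values fall below this point.

Using the inverse CDF (quantile function):
x = F⁻¹(0.34) = 14.1600

Verification: P(X ≤ 14.1600) = 0.34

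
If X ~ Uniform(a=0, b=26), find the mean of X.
13.0000

We have X ~ Uniform(a=0, b=26).

For a Uniform distribution with a=0, b=26:
E[X] = 13.0000

This is the expected (average) value of X.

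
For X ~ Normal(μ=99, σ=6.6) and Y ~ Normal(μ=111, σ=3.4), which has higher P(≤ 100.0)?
X has higher probability (P(X ≤ 100.0) = 0.5602 > P(Y ≤ 100.0) = 0.0006)

Compute P(≤ 100.0) for each distribution:

X ~ Normal(μ=99, σ=6.6):
P(X ≤ 100.0) = 0.5602

Y ~ Normal(μ=111, σ=3.4):
P(Y ≤ 100.0) = 0.0006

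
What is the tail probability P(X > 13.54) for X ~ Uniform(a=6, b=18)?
0.371667

We have X ~ Uniform(a=6, b=18).

P(X > 13.54) = 1 - P(X ≤ 13.54)
                = 1 - F(13.54)
                = 1 - 0.628333
                = 0.371667

So there's approximately a 37.2% chance that X exceeds 13.54.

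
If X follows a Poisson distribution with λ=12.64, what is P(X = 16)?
0.065743

We have X ~ Poisson(λ=12.64).

For a Poisson distribution, the PMF gives us the probability of each outcome.

Using the PMF formula:
P(X = 16) = 0.065743

Rounded to 4 decimal places: 0.0657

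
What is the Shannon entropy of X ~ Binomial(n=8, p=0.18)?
1.4514 nats

We have X ~ Binomial(n=8, p=0.18).

The Shannon entropy measures the uncertainty or information content of the distribution.

For a Binomial distribution with n=8, p=0.18:
H(X) = 1.4514 nats

(In bits, this would be 2.0940 bits.)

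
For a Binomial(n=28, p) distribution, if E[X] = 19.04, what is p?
p = 0.68

For a Binomial(n, p) distribution:
E[X] = n × p

Given n = 28 and E[X] = 19.04:
19.04 = 28 × p
p = 19.04 / 28 = 0.68

Verification: Binomial(28, 0.68) has E[X] = 19.04 ✓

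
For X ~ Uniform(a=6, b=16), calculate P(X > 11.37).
0.463000

We have X ~ Uniform(a=6, b=16).

P(X > 11.37) = 1 - P(X ≤ 11.37)
                = 1 - F(11.37)
                = 1 - 0.537000
                = 0.463000

So there's approximately a 46.3% chance that X exceeds 11.37.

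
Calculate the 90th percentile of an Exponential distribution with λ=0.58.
3.9700

We have X ~ Exponential(λ=0.58).

We want to find x such that P(X ≤ x) = 0.9.

This is the 90th percentile, which means 90% of values fall below this point.

Using the inverse CDF (quantile function):
x = F⁻¹(0.9) = 3.9700

Verification: P(X ≤ 3.9700) = 0.9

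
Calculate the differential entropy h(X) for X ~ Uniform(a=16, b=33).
2.8332 nats

We have X ~ Uniform(a=16, b=33).

The differential entropy measures the uncertainty or information content of the distribution.

For a Uniform distribution with a=16, b=33:
h(X) = 2.8332 nats

(In bits, this would be 4.0875 bits.)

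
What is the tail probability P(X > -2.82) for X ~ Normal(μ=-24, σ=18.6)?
0.127412

We have X ~ Normal(μ=-24, σ=18.6).

P(X > -2.82) = 1 - P(X ≤ -2.82)
                = 1 - F(-2.82)
                = 1 - 0.872588
                = 0.127412

So there's approximately a 12.7% chance that X exceeds -2.82.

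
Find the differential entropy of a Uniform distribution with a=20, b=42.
3.0910 nats

We have X ~ Uniform(a=20, b=42).

The differential entropy measures the uncertainty or information content of the distribution.

For a Uniform distribution with a=20, b=42:
h(X) = 3.0910 nats

(In bits, this would be 4.4594 bits.)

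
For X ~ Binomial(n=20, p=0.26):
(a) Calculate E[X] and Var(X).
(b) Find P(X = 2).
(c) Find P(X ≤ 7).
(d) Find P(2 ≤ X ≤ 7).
(a) E[X] = 5.2000, Var(X) = 3.8480
(b) P(X = 2) = 0.056868
(c) P(X ≤ 7) = 0.877534
(d) P(2 ≤ X ≤ 7) = 0.858072

We have X ~ Binomial(n=20, p=0.26).

(a) Moments:
E[X] = 5.2000
Var(X) = 3.8480
σ = √Var(X) = 1.9616

(b) Point probability using PMF:
P(X = 2) = 0.056868

(c) Cumulative probability using CDF:
P(X ≤ 7) = F(7) = 0.877534

(d) Range probability:
P(2 ≤ X ≤ 7) = P(X ≤ 7) - P(X ≤ 1)
                   = F(7) - F(1)
                   = 0.877534 - 0.019462
                   = 0.858072

This means approximately 85.8% of outcomes fall in the interval [2, 7].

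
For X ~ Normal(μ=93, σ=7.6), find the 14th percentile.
84.7896

We have X ~ Normal(μ=93, σ=7.6).

We want to find x such that P(X ≤ x) = 0.14.

This is the 14th percentile, which means 14% of values fall below this point.

Using the inverse CDF (quantile function):
x = F⁻¹(0.14) = 84.7896

Verification: P(X ≤ 84.7896) = 0.14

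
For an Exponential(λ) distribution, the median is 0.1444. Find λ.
λ = 4.8002

For X ~ Exponential(λ), the CDF is F(x) = 1 - e^(-λx).
The median m satisfies F(m) = 0.5:
1 - e^(-λm) = 0.5
e^(-λm) = 0.5
λm = ln(2)
m = ln(2) / λ

Given m = 0.1444:
λ = ln(2) / 0.1444 = 0.693147 / 0.1444 = 4.8002

Verification: ln(2) / 4.8002 = 0.1444 ✓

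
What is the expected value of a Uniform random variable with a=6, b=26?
16.0000

We have X ~ Uniform(a=6, b=26).

For a Uniform distribution with a=6, b=26:
E[X] = 16.0000

This is the expected (average) value of X.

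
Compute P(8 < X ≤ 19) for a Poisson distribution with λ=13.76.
0.863137

We have X ~ Poisson(λ=13.76).

To find P(8 < X ≤ 19), we use:
P(8 < X ≤ 19) = P(X ≤ 19) - P(X ≤ 8)
                 = F(19) - F(8)
                 = 0.932883 - 0.069745
                 = 0.863137

So there's approximately a 86.3% chance that X falls in this range.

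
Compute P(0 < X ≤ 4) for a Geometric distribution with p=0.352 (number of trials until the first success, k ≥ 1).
0.823681

We have X ~ Geometric(p=0.352) (number of trials until the first success, k ≥ 1).

To find P(0 < X ≤ 4), we use:
P(0 < X ≤ 4) = P(X ≤ 4) - P(X ≤ 0)
                 = F(4) - F(0)
                 = 0.823681 - 0.000000
                 = 0.823681

So there's approximately a 82.4% chance that X falls in this range.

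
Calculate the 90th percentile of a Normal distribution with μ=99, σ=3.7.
103.7417

We have X ~ Normal(μ=99, σ=3.7).

We want to find x such that P(X ≤ x) = 0.9.

This is the 90th percentile, which means 90% of values fall below this point.

Using the inverse CDF (quantile function):
x = F⁻¹(0.9) = 103.7417

Verification: P(X ≤ 103.7417) = 0.9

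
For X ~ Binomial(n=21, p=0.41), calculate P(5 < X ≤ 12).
0.875652

We have X ~ Binomial(n=21, p=0.41).

To find P(5 < X ≤ 12), we use:
P(5 < X ≤ 12) = P(X ≤ 12) - P(X ≤ 5)
                 = F(12) - F(5)
                 = 0.956674 - 0.081022
                 = 0.875652

So there's approximately a 87.6% chance that X falls in this range.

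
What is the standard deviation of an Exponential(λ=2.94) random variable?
0.3401

We have X ~ Exponential(λ=2.94).

For an Exponential distribution with λ=2.94:
σ = √Var(X) = 0.3401

The standard deviation is the square root of the variance.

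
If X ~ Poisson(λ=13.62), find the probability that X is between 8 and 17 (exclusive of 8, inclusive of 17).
0.778558

We have X ~ Poisson(λ=13.62).

To find P(8 < X ≤ 17), we use:
P(8 < X ≤ 17) = P(X ≤ 17) - P(X ≤ 8)
                 = F(17) - F(8)
                 = 0.853161 - 0.074603
                 = 0.778558

So there's approximately a 77.9% chance that X falls in this range.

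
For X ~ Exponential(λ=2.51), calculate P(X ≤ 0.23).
0.438588

We have X ~ Exponential(λ=2.51).

The CDF gives us P(X ≤ k).

Using the CDF:
P(X ≤ 0.23) = 0.438588

This means there's approximately a 43.9% chance that X is at most 0.23.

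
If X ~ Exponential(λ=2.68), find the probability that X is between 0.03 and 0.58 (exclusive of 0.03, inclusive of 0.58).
0.711431

We have X ~ Exponential(λ=2.68).

To find P(0.03 < X ≤ 0.58), we use:
P(0.03 < X ≤ 0.58) = P(X ≤ 0.58) - P(X ≤ 0.03)
                 = F(0.58) - F(0.03)
                 = 0.788684 - 0.077253
                 = 0.711431

So there's approximately a 71.1% chance that X falls in this range.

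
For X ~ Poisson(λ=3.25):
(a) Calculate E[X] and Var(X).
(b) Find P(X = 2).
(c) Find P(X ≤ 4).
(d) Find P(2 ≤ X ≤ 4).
(a) E[X] = 3.2500, Var(X) = 3.2500
(b) P(X = 2) = 0.204776
(c) P(X ≤ 4) = 0.771653
(d) P(2 ≤ X ≤ 4) = 0.606863

We have X ~ Poisson(λ=3.25).

(a) Moments:
E[X] = 3.2500
Var(X) = 3.2500
σ = √Var(X) = 1.8028

(b) Point probability using PMF:
P(X = 2) = 0.204776

(c) Cumulative probability using CDF:
P(X ≤ 4) = F(4) = 0.771653

(d) Range probability:
P(2 ≤ X ≤ 4) = P(X ≤ 4) - P(X ≤ 1)
                   = F(4) - F(1)
                   = 0.771653 - 0.164790
                   = 0.606863

This means approximately 60.7% of outcomes fall in the interval [2, 4].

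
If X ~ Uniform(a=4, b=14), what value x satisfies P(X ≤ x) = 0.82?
12.2000

We have X ~ Uniform(a=4, b=14).

We want to find x such that P(X ≤ x) = 0.82.

This is the 82nd percentile, which means 82% of values fall below this point.

Using the inverse CDF (quantile function):
x = F⁻¹(0.82) = 12.2000

Verification: P(X ≤ 12.2000) = 0.82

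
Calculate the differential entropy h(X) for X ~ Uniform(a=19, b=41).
3.0910 nats

We have X ~ Uniform(a=19, b=41).

The differential entropy measures the uncertainty or information content of the distribution.

For a Uniform distribution with a=19, b=41:
h(X) = 3.0910 nats

(In bits, this would be 4.4594 bits.)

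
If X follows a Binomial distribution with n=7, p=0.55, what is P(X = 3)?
0.238785

We have X ~ Binomial(n=7, p=0.55).

For a Binomial distribution, the PMF gives us the probability of each outcome.

Using the PMF formula:
P(X = 3) = 0.238785

Rounded to 4 decimal places: 0.2388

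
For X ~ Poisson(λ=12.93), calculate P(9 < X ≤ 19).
0.788717

We have X ~ Poisson(λ=12.93).

To find P(9 < X ≤ 19), we use:
P(9 < X ≤ 19) = P(X ≤ 19) - P(X ≤ 9)
                 = F(19) - F(9)
                 = 0.959202 - 0.170486
                 = 0.788717

So there's approximately a 78.9% chance that X falls in this range.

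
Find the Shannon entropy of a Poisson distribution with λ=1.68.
1.6049 nats

We have X ~ Poisson(λ=1.68).

The Shannon entropy measures the uncertainty or information content of the distribution.

For a Poisson distribution with λ=1.68:
H(X) = 1.6049 nats

(In bits, this would be 2.3154 bits.)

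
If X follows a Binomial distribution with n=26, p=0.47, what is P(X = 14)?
0.121774

We have X ~ Binomial(n=26, p=0.47).

For a Binomial distribution, the PMF gives us the probability of each outcome.

Using the PMF formula:
P(X = 14) = 0.121774

Rounded to 4 decimal places: 0.1218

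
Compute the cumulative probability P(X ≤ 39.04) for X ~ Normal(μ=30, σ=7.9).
0.873751

We have X ~ Normal(μ=30, σ=7.9).

The CDF gives us P(X ≤ k).

Using the CDF:
P(X ≤ 39.04) = 0.873751

This means there's approximately a 87.4% chance that X is at most 39.04.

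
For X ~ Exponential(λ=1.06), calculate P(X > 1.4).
0.226729

We have X ~ Exponential(λ=1.06).

P(X > 1.4) = 1 - P(X ≤ 1.4)
                = 1 - F(1.4)
                = 1 - 0.773271
                = 0.226729

So there's approximately a 22.7% chance that X exceeds 1.4.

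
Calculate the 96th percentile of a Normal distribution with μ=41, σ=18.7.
73.7378

We have X ~ Normal(μ=41, σ=18.7).

We want to find x such that P(X ≤ x) = 0.96.

This is the 96th percentile, which means 96% of values fall below this point.

Using the inverse CDF (quantile function):
x = F⁻¹(0.96) = 73.7378

Verification: P(X ≤ 73.7378) = 0.96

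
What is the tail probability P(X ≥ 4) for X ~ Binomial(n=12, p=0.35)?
0.653347

We have X ~ Binomial(n=12, p=0.35).

For discrete distributions, P(X ≥ 4) = 1 - P(X ≤ 3).

P(X ≤ 3) = 0.346653
P(X ≥ 4) = 1 - 0.346653 = 0.653347

So there's approximately a 65.3% chance that X is at least 4.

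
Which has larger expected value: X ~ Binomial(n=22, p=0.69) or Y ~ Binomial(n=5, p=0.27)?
X has larger mean (15.1800 > 1.3500)

Compute the expected value for each distribution:

X ~ Binomial(n=22, p=0.69):
E[X] = 15.1800

Y ~ Binomial(n=5, p=0.27):
E[Y] = 1.3500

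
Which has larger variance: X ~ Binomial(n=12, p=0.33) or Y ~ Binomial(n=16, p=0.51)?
Y has larger variance (3.9984 > 2.6532)

Compute the variance for each distribution:

X ~ Binomial(n=12, p=0.33):
Var(X) = 2.6532

Y ~ Binomial(n=16, p=0.51):
Var(Y) = 3.9984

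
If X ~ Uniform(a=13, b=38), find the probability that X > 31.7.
0.252000

We have X ~ Uniform(a=13, b=38).

P(X > 31.7) = 1 - P(X ≤ 31.7)
                = 1 - F(31.7)
                = 1 - 0.748000
                = 0.252000

So there's approximately a 25.2% chance that X exceeds 31.7.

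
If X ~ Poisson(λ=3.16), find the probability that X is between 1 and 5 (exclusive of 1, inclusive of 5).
0.722608

We have X ~ Poisson(λ=3.16).

To find P(1 < X ≤ 5), we use:
P(1 < X ≤ 5) = P(X ≤ 5) - P(X ≤ 1)
                 = F(5) - F(1)
                 = 0.899100 - 0.176491
                 = 0.722608

So there's approximately a 72.3% chance that X falls in this range.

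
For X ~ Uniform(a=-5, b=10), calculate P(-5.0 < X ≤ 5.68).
0.712000

We have X ~ Uniform(a=-5, b=10).

To find P(-5.0 < X ≤ 5.68), we use:
P(-5.0 < X ≤ 5.68) = P(X ≤ 5.68) - P(X ≤ -5.0)
                 = F(5.68) - F(-5.0)
                 = 0.712000 - 0.000000
                 = 0.712000

So there's approximately a 71.2% chance that X falls in this range.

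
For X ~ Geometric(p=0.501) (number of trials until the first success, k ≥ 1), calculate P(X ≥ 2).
0.499000

We have X ~ Geometric(p=0.501) (number of trials until the first success, k ≥ 1).

For discrete distributions, P(X ≥ 2) = 1 - P(X ≤ 1).

P(X ≤ 1) = 0.501000
P(X ≥ 2) = 1 - 0.501000 = 0.499000

So there's approximately a 49.9% chance that X is at least 2.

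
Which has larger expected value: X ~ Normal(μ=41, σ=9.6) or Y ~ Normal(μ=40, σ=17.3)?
X has larger mean (41.0000 > 40.0000)

Compute the expected value for each distribution:

X ~ Normal(μ=41, σ=9.6):
E[X] = 41.0000

Y ~ Normal(μ=40, σ=17.3):
E[Y] = 40.0000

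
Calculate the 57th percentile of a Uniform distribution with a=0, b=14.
7.9800

We have X ~ Uniform(a=0, b=14).

We want to find x such that P(X ≤ x) = 0.57.

This is the 57th percentile, which means 57% of values fall below this point.

Using the inverse CDF (quantile function):
x = F⁻¹(0.57) = 7.9800

Verification: P(X ≤ 7.9800) = 0.57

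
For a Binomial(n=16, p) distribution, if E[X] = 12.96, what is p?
p = 0.81

For a Binomial(n, p) distribution:
E[X] = n × p

Given n = 16 and E[X] = 12.96:
12.96 = 16 × p
p = 12.96 / 16 = 0.81

Verification: Binomial(16, 0.81) has E[X] = 12.96 ✓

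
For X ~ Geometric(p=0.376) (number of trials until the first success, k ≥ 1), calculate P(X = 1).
0.376000

We have X ~ Geometric(p=0.376) (number of trials until the first success, k ≥ 1).

For a Geometric distribution, the PMF gives us the probability of each outcome.

Using the PMF formula:
P(X = 1) = 0.376000

Rounded to 4 decimal places: 0.3760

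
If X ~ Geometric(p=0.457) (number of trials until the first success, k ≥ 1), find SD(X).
1.6124

We have X ~ Geometric(p=0.457) (number of trials until the first success, k ≥ 1).

For a Geometric distribution with p=0.457 (number of trials until the first success, k ≥ 1):
σ = √Var(X) = 1.6124

The standard deviation is the square root of the variance.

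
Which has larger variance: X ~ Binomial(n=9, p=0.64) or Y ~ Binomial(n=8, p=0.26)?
X has larger variance (2.0736 > 1.5392)

Compute the variance for each distribution:

X ~ Binomial(n=9, p=0.64):
Var(X) = 2.0736

Y ~ Binomial(n=8, p=0.26):
Var(Y) = 1.5392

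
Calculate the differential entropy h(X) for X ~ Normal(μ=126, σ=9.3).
3.6490 nats

We have X ~ Normal(μ=126, σ=9.3).

The differential entropy measures the uncertainty or information content of the distribution.

For a Normal distribution with μ=126, σ=9.3:
h(X) = 3.6490 nats

(In bits, this would be 5.2643 bits.)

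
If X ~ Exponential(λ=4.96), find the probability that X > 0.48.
0.092477

We have X ~ Exponential(λ=4.96).

P(X > 0.48) = 1 - P(X ≤ 0.48)
                = 1 - F(0.48)
                = 1 - 0.907523
                = 0.092477

So there's approximately a 9.2% chance that X exceeds 0.48.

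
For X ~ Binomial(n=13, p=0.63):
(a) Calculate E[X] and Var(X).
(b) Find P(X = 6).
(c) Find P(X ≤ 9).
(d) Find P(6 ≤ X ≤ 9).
(a) E[X] = 8.1900, Var(X) = 3.0303
(b) P(X = 6) = 0.101853
(c) P(X ≤ 9) = 0.769791
(d) P(6 ≤ X ≤ 9) = 0.706243

We have X ~ Binomial(n=13, p=0.63).

(a) Moments:
E[X] = 8.1900
Var(X) = 3.0303
σ = √Var(X) = 1.7408

(b) Point probability using PMF:
P(X = 6) = 0.101853

(c) Cumulative probability using CDF:
P(X ≤ 9) = F(9) = 0.769791

(d) Range probability:
P(6 ≤ X ≤ 9) = P(X ≤ 9) - P(X ≤ 5)
                   = F(9) - F(5)
                   = 0.769791 - 0.063548
                   = 0.706243

This means approximately 70.6% of outcomes fall in the interval [6, 9].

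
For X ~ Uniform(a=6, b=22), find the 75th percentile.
18.0000

We have X ~ Uniform(a=6, b=22).

We want to find x such that P(X ≤ x) = 0.75.

This is the 75th percentile, which means 75% of values fall below this point.

Using the inverse CDF (quantile function):
x = F⁻¹(0.75) = 18.0000

Verification: P(X ≤ 18.0000) = 0.75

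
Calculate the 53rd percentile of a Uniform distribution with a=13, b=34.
24.1300

We have X ~ Uniform(a=13, b=34).

We want to find x such that P(X ≤ x) = 0.53.

This is the 53rd percentile, which means 53% of values fall below this point.

Using the inverse CDF (quantile function):
x = F⁻¹(0.53) = 24.1300

Verification: P(X ≤ 24.1300) = 0.53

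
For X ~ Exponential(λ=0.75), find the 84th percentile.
2.4434

We have X ~ Exponential(λ=0.75).

We want to find x such that P(X ≤ x) = 0.84.

This is the 84th percentile, which means 84% of values fall below this point.

Using the inverse CDF (quantile function):
x = F⁻¹(0.84) = 2.4434

Verification: P(X ≤ 2.4434) = 0.84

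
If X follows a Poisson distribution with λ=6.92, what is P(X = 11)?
0.043121

We have X ~ Poisson(λ=6.92).

For a Poisson distribution, the PMF gives us the probability of each outcome.

Using the PMF formula:
P(X = 11) = 0.043121

Rounded to 4 decimal places: 0.0431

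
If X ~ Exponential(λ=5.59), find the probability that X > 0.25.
0.247214

We have X ~ Exponential(λ=5.59).

P(X > 0.25) = 1 - P(X ≤ 0.25)
                = 1 - F(0.25)
                = 1 - 0.752786
                = 0.247214

So there's approximately a 24.7% chance that X exceeds 0.25.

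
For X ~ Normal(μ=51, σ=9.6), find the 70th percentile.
56.0342

We have X ~ Normal(μ=51, σ=9.6).

We want to find x such that P(X ≤ x) = 0.7.

This is the 70th percentile, which means 70% of values fall below this point.

Using the inverse CDF (quantile function):
x = F⁻¹(0.7) = 56.0342

Verification: P(X ≤ 56.0342) = 0.7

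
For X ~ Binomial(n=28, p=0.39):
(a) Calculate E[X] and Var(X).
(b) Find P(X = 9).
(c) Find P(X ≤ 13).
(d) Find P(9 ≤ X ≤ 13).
(a) E[X] = 10.9200, Var(X) = 6.6612
(b) P(X = 9) = 0.120263
(c) P(X ≤ 13) = 0.841321
(d) P(9 ≤ X ≤ 13) = 0.666554

We have X ~ Binomial(n=28, p=0.39).

(a) Moments:
E[X] = 10.9200
Var(X) = 6.6612
σ = √Var(X) = 2.5809

(b) Point probability using PMF:
P(X = 9) = 0.120263

(c) Cumulative probability using CDF:
P(X ≤ 13) = F(13) = 0.841321

(d) Range probability:
P(9 ≤ X ≤ 13) = P(X ≤ 13) - P(X ≤ 8)
                   = F(13) - F(8)
                   = 0.841321 - 0.174767
                   = 0.666554

This means approximately 66.7% of outcomes fall in the interval [9, 13].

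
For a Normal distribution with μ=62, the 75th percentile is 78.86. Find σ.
σ = 24.9967

For X ~ Normal(μ, σ), the p-th percentile satisfies x = μ + z_p × σ,
where z_p = Φ⁻¹(p) is the standard normal quantile.

Step 1: z_{0.75} = Φ⁻¹(0.75) = 0.6745

Step 2: Solve for σ:
78.86 = 62 + 0.6745 × σ
σ = (78.86 - 62) / 0.6745
σ = 16.86 / 0.6745
σ = 24.9967

Verification: μ + z × σ = 62 + 0.6745 × 24.9967 = 78.86 ✓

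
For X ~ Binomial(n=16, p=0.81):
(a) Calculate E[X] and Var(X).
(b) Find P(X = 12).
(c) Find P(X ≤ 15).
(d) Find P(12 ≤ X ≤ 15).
(a) E[X] = 12.9600, Var(X) = 2.4624
(b) P(X = 12) = 0.189193
(c) P(X ≤ 15) = 0.965663
(d) P(12 ≤ X ≤ 15) = 0.792949

We have X ~ Binomial(n=16, p=0.81).

(a) Moments:
E[X] = 12.9600
Var(X) = 2.4624
σ = √Var(X) = 1.5692

(b) Point probability using PMF:
P(X = 12) = 0.189193

(c) Cumulative probability using CDF:
P(X ≤ 15) = F(15) = 0.965663

(d) Range probability:
P(12 ≤ X ≤ 15) = P(X ≤ 15) - P(X ≤ 11)
                   = F(15) - F(11)
                   = 0.965663 - 0.172714
                   = 0.792949

This means approximately 79.3% of outcomes fall in the interval [12, 15].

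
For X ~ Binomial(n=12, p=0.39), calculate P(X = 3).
0.152611

We have X ~ Binomial(n=12, p=0.39).

For a Binomial distribution, the PMF gives us the probability of each outcome.

Using the PMF formula:
P(X = 3) = 0.152611

Rounded to 4 decimal places: 0.1526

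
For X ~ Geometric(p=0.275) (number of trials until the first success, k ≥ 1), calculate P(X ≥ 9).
0.076332

We have X ~ Geometric(p=0.275) (number of trials until the first success, k ≥ 1).

For discrete distributions, P(X ≥ 9) = 1 - P(X ≤ 8).

P(X ≤ 8) = 0.923668
P(X ≥ 9) = 1 - 0.923668 = 0.076332

So there's approximately a 7.6% chance that X is at least 9.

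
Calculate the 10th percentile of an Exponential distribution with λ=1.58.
0.0667

We have X ~ Exponential(λ=1.58).

We want to find x such that P(X ≤ x) = 0.1.

This is the 10th percentile, which means 10% of values fall below this point.

Using the inverse CDF (quantile function):
x = F⁻¹(0.1) = 0.0667

Verification: P(X ≤ 0.0667) = 0.1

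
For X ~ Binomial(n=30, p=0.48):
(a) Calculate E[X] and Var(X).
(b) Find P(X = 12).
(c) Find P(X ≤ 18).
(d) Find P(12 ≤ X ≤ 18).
(a) E[X] = 14.4000, Var(X) = 7.4880
(b) P(X = 12) = 0.099986
(c) P(X ≤ 18) = 0.933238
(d) P(12 ≤ X ≤ 18) = 0.788737

We have X ~ Binomial(n=30, p=0.48).

(a) Moments:
E[X] = 14.4000
Var(X) = 7.4880
σ = √Var(X) = 2.7364

(b) Point probability using PMF:
P(X = 12) = 0.099986

(c) Cumulative probability using CDF:
P(X ≤ 18) = F(18) = 0.933238

(d) Range probability:
P(12 ≤ X ≤ 18) = P(X ≤ 18) - P(X ≤ 11)
                   = F(18) - F(11)
                   = 0.933238 - 0.144500
                   = 0.788737

This means approximately 78.9% of outcomes fall in the interval [12, 18].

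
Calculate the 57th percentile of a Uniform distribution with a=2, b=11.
7.1300

We have X ~ Uniform(a=2, b=11).

We want to find x such that P(X ≤ x) = 0.57.

This is the 57th percentile, which means 57% of values fall below this point.

Using the inverse CDF (quantile function):
x = F⁻¹(0.57) = 7.1300

Verification: P(X ≤ 7.1300) = 0.57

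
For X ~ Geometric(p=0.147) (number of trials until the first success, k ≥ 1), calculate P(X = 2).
0.125391

We have X ~ Geometric(p=0.147) (number of trials until the first success, k ≥ 1).

For a Geometric distribution, the PMF gives us the probability of each outcome.

Using the PMF formula:
P(X = 2) = 0.125391

Rounded to 4 decimal places: 0.1254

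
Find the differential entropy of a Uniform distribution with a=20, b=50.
3.4012 nats

We have X ~ Uniform(a=20, b=50).

The differential entropy measures the uncertainty or information content of the distribution.

For a Uniform distribution with a=20, b=50:
h(X) = 3.4012 nats

(In bits, this would be 4.9069 bits.)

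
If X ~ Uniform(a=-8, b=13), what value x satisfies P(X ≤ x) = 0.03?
-7.3700

We have X ~ Uniform(a=-8, b=13).

We want to find x such that P(X ≤ x) = 0.03.

This is the 3rd percentile, which means 3% of values fall below this point.

Using the inverse CDF (quantile function):
x = F⁻¹(0.03) = -7.3700

Verification: P(X ≤ -7.3700) = 0.03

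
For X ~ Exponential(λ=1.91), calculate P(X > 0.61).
0.311891

We have X ~ Exponential(λ=1.91).

P(X > 0.61) = 1 - P(X ≤ 0.61)
                = 1 - F(0.61)
                = 1 - 0.688109
                = 0.311891

So there's approximately a 31.2% chance that X exceeds 0.61.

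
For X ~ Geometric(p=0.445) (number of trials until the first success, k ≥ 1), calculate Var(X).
2.8027

We have X ~ Geometric(p=0.445) (number of trials until the first success, k ≥ 1).

For a Geometric distribution with p=0.445 (number of trials until the first success, k ≥ 1):
Var(X) = 2.8027

The variance measures the spread of the distribution around the mean.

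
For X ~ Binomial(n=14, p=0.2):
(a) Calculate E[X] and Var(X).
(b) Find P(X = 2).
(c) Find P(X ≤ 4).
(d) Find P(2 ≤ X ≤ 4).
(a) E[X] = 2.8000, Var(X) = 2.2400
(b) P(X = 2) = 0.250139
(c) P(X ≤ 4) = 0.870160
(d) P(2 ≤ X ≤ 4) = 0.672248

We have X ~ Binomial(n=14, p=0.2).

(a) Moments:
E[X] = 2.8000
Var(X) = 2.2400
σ = √Var(X) = 1.4967

(b) Point probability using PMF:
P(X = 2) = 0.250139

(c) Cumulative probability using CDF:
P(X ≤ 4) = F(4) = 0.870160

(d) Range probability:
P(2 ≤ X ≤ 4) = P(X ≤ 4) - P(X ≤ 1)
                   = F(4) - F(1)
                   = 0.870160 - 0.197912
                   = 0.672248

This means approximately 67.2% of outcomes fall in the interval [2, 4].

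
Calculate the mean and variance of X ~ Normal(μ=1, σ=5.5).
E[X] = 1.0000, Var(X) = 30.2500

We have X ~ Normal(μ=1, σ=5.5).

For a Normal distribution with μ=1, σ=5.5:

Expected value:
E[X] = 1.0000

Variance:
Var(X) = 30.2500

Standard deviation:
σ = √Var(X) = 5.5000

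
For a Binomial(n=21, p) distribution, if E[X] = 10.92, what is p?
p = 0.52

For a Binomial(n, p) distribution:
E[X] = n × p

Given n = 21 and E[X] = 10.92:
10.92 = 21 × p
p = 10.92 / 21 = 0.52

Verification: Binomial(21, 0.52) has E[X] = 10.92 ✓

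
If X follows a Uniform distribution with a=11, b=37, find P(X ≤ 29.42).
0.708462

We have X ~ Uniform(a=11, b=37).

The CDF gives us P(X ≤ k).

Using the CDF:
P(X ≤ 29.42) = 0.708462

This means there's approximately a 70.8% chance that X is at most 29.42.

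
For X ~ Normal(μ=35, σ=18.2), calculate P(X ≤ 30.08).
0.393453

We have X ~ Normal(μ=35, σ=18.2).

The CDF gives us P(X ≤ k).

Using the CDF:
P(X ≤ 30.08) = 0.393453

This means there's approximately a 39.3% chance that X is at most 30.08.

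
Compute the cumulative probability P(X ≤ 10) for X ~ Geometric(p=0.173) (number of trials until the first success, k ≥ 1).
0.850357

We have X ~ Geometric(p=0.173) (number of trials until the first success, k ≥ 1).

The CDF gives us P(X ≤ k).

Using the CDF:
P(X ≤ 10) = 0.850357

This means there's approximately a 85.0% chance that X is at most 10.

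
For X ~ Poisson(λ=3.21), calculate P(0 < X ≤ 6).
0.914414

We have X ~ Poisson(λ=3.21).

To find P(0 < X ≤ 6), we use:
P(0 < X ≤ 6) = P(X ≤ 6) - P(X ≤ 0)
                 = F(6) - F(0)
                 = 0.954770 - 0.040357
                 = 0.914414

So there's approximately a 91.4% chance that X falls in this range.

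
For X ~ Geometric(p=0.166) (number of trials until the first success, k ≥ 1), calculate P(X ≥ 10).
0.195207

We have X ~ Geometric(p=0.166) (number of trials until the first success, k ≥ 1).

For discrete distributions, P(X ≥ 10) = 1 - P(X ≤ 9).

P(X ≤ 9) = 0.804793
P(X ≥ 10) = 1 - 0.804793 = 0.195207

So there's approximately a 19.5% chance that X is at least 10.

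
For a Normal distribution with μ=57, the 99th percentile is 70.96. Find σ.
σ = 6.0008

For X ~ Normal(μ, σ), the p-th percentile satisfies x = μ + z_p × σ,
where z_p = Φ⁻¹(p) is the standard normal quantile.

Step 1: z_{0.99} = Φ⁻¹(0.99) = 2.3263

Step 2: Solve for σ:
70.96 = 57 + 2.3263 × σ
σ = (70.96 - 57) / 2.3263
σ = 13.96 / 2.3263
σ = 6.0008

Verification: μ + z × σ = 57 + 2.3263 × 6.0008 = 70.96 ✓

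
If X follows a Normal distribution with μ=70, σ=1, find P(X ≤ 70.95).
0.828944

We have X ~ Normal(μ=70, σ=1).

The CDF gives us P(X ≤ k).

Using the CDF:
P(X ≤ 70.95) = 0.828944

This means there's approximately a 82.9% chance that X is at most 70.95.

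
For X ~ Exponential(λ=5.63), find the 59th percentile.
0.1584

We have X ~ Exponential(λ=5.63).

We want to find x such that P(X ≤ x) = 0.59.

This is the 59th percentile, which means 59% of values fall below this point.

Using the inverse CDF (quantile function):
x = F⁻¹(0.59) = 0.1584

Verification: P(X ≤ 0.1584) = 0.59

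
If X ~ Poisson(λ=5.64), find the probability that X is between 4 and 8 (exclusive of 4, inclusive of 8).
0.545975

We have X ~ Poisson(λ=5.64).

To find P(4 < X ≤ 8), we use:
P(4 < X ≤ 8) = P(X ≤ 8) - P(X ≤ 4)
                 = F(8) - F(4)
                 = 0.882099 - 0.336124
                 = 0.545975

So there's approximately a 54.6% chance that X falls in this range.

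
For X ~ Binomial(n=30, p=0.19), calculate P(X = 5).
0.181856

We have X ~ Binomial(n=30, p=0.19).

For a Binomial distribution, the PMF gives us the probability of each outcome.

Using the PMF formula:
P(X = 5) = 0.181856

Rounded to 4 decimal places: 0.1819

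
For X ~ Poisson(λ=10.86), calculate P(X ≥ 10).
0.644105

We have X ~ Poisson(λ=10.86).

For discrete distributions, P(X ≥ 10) = 1 - P(X ≤ 9).

P(X ≤ 9) = 0.355895
P(X ≥ 10) = 1 - 0.355895 = 0.644105

So there's approximately a 64.4% chance that X is at least 10.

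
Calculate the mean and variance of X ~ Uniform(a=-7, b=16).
E[X] = 4.5000, Var(X) = 44.0833

We have X ~ Uniform(a=-7, b=16).

For a Uniform distribution with a=-7, b=16:

Expected value:
E[X] = 4.5000

Variance:
Var(X) = 44.0833

Standard deviation:
σ = √Var(X) = 6.6395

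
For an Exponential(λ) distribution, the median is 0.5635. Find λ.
λ = 1.2301

For X ~ Exponential(λ), the CDF is F(x) = 1 - e^(-λx).
The median m satisfies F(m) = 0.5:
1 - e^(-λm) = 0.5
e^(-λm) = 0.5
λm = ln(2)
m = ln(2) / λ

Given m = 0.5635:
λ = ln(2) / 0.5635 = 0.693147 / 0.5635 = 1.2301

Verification: ln(2) / 1.2301 = 0.5635 ✓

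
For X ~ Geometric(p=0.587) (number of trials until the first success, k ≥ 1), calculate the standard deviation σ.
1.0948

We have X ~ Geometric(p=0.587) (number of trials until the first success, k ≥ 1).

For a Geometric distribution with p=0.587 (number of trials until the first success, k ≥ 1):
σ = √Var(X) = 1.0948

The standard deviation is the square root of the variance.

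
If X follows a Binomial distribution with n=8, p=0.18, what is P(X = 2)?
0.275795

We have X ~ Binomial(n=8, p=0.18).

For a Binomial distribution, the PMF gives us the probability of each outcome.

Using the PMF formula:
P(X = 2) = 0.275795

Rounded to 4 decimal places: 0.2758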